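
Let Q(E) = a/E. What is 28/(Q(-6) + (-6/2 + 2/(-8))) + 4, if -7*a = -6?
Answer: -404/95 ≈ -4.2526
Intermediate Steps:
a = 6/7 (a = -⅐*(-6) = 6/7 ≈ 0.85714)
Q(E) = 6/(7*E)
28/(Q(-6) + (-6/2 + 2/(-8))) + 4 = 28/((6/7)/(-6) + (-6/2 + 2/(-8))) + 4 = 28/((6/7)*(-⅙) + (-6*½ + 2*(-⅛))) + 4 = 28/(-⅐ + (-3 - ¼)) + 4 = 28/(-⅐ - 13/4) + 4 = 28/(-95/28) + 4 = -28/95*28 + 4 = -784/95 + 4 = -404/95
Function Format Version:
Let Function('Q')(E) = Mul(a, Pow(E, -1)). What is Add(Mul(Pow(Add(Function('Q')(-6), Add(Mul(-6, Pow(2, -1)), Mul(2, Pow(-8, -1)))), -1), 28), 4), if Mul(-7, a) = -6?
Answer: Rational(-404, 95) ≈ -4.2526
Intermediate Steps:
a = Rational(6, 7) (a = Mul(Rational(-1, 7), -6) = Rational(6, 7) ≈ 0.85714)
Function('Q')(E) = Mul(Rational(6, 7), Pow(E, -1))
Add(Mul(Pow(Add(Function('Q')(-6), Add(Mul(-6, Pow(2, -1)), Mul(2, Pow(-8, -1)))), -1), 28), 4) = Add(Mul(Pow(Add(Mul(Rational(6, 7), Pow(-6, -1)), Add(Mul(-6, Pow(2, -1)), Mul(2, Pow(-8, -1)))), -1), 28), 4) = Add(Mul(Pow(Add(Mul(Rational(6, 7), Rational(-1, 6)), Add(Mul(-6, Rational(1, 2)), Mul(2, Rational(-1, 8)))), -1), 28), 4) = Add(Mul(Pow(Add(Rational(-1, 7), Add(-3, Rational(-1, 4))), -1), 28), 4) = Add(Mul(Pow(Add(Rational(-1, 7), Rational(-13, 4)), -1), 28), 4) = Add(Mul(Pow(Rational(-95, 28), -1), 28), 4) = Add(Mul(Rational(-28, 95), 28), 4) = Add(Rational(-784, 95), 4) = Rational(-404, 95)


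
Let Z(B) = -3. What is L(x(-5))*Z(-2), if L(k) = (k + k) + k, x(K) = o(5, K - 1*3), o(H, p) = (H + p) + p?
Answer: 99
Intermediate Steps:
o(H, p) = H + 2*p
x(K) = -1 + 2*K (x(K) = 5 + 2*(K - 1*3) = 5 + 2*(K - 3) = 5 + 2*(-3 + K) = 5 + (-6 + 2*K) = -1 + 2*K)
L(k) = 3*k (L(k) = 2*k + k = 3*k)
L(x(-5))*Z(-2) = (3*(-1 + 2*(-5)))*(-3) = (3*(-1 - 10))*(-3) = (3*(-11))*(-3) = -33*(-3) = 99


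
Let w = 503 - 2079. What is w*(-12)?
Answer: 18912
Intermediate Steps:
w = -1576
w*(-12) = -1576*(-12) = 18912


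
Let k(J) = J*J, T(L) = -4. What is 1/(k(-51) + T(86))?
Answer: 1/2597 ≈ 0.00038506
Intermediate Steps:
k(J) = J²
1/(k(-51) + T(86)) = 1/((-51)² - 4) = 1/(2601 - 4) = 1/2597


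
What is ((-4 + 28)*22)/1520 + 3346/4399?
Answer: 463037/417905 ≈ 1.1080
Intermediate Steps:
((-4 + 28)*22)/1520 + 3346/4399 = (24*22)*(1/1520) + 3346*(1/4399) = 528*(1/1520) + 3346/4399 = 33/95 + 3346/4399 = 463037/417905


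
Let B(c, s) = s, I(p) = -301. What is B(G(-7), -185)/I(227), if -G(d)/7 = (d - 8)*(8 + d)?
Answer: 185/301 ≈ 0.61462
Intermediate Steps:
G(d) = -7*(-8 + d)*(8 + d) (G(d) = -7*(d - 8)*(8 + d) = -7*(-8 + d)*(8 + d))
B(G(-7), -185)/I(227) = -185/(-301) = -185*(-1/301) = 185/301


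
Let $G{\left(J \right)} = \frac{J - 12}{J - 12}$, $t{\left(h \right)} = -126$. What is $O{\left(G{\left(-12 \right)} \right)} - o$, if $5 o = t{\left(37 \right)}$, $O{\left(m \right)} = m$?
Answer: $\frac{131}{5} \approx 26.2$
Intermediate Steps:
$G{\left(J \right)} = 1$ ($G{\left(J \right)} = \frac{-12 + J}{-12 + J} = 1$)
$o = - \frac{126}{5}$ ($o = \frac{1}{5} \left(-126\right) = - \frac{126}{5} \approx -25.2$)
$O{\left(G{\left(-12 \right)} \right)} - o = 1 - - \frac{126}{5} = 1 + \frac{126}{5} = \frac{131}{5}$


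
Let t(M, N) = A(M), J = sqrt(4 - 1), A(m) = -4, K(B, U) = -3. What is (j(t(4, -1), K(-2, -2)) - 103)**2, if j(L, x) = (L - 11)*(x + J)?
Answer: 4039 + 1740*sqrt(3) ≈ 7052.8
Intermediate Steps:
J = sqrt(3) ≈ 1.7320
t(M, N) = -4
j(L, x) = (-11 + L)*(x + sqrt(3)) (j(L, x) = (L - 11)*(x + sqrt(3)) = (-11 + L)*(x + sqrt(3)))
(j(t(4, -1), K(-2, -2)) - 103)**2 = ((-11*(-3) - 11*sqrt(3) - 4*(-3) - 4*sqrt(3)) - 103)**2 = ((33 - 11*sqrt(3) + 12 - 4*sqrt(3)) - 103)**2 = ((45 - 15*sqrt(3)) - 103)**2 = (-58 - 15*sqrt(3))**2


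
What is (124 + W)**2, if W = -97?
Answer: 729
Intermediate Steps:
(124 + W)**2 = (124 - 97)**2 = 27**2 = 729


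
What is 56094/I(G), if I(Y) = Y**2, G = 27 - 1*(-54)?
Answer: 18698/2187 ≈ 8.5496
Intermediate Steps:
G = 81 (G = 27 + 54 = 81)
56094/I(G) = 56094/(81**2) = 56094/6561 = 56094*(1/6561) = 18698/2187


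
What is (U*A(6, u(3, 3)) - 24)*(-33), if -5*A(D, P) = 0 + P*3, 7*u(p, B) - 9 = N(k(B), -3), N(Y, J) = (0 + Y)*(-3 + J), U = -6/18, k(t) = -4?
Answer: 26631/35 ≈ 760.89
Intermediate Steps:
U = -1/3 (U = -6*1/18 = -1/3 ≈ -0.33333)
N(Y, J) = Y*(-3 + J)
u(p, B) = 33/7 (u(p, B) = 9/7 + (-4*(-3 - 3))/7 = 9/7 + (-4*(-6))/7 = 9/7 + (1/7)*24 = 9/7 + 24/7 = 33/7)
A(D, P) = -3*P/5 (A(D, P) = -(0 + P*3)/5 = -(0 + 3*P)/5 = -3*P/5)
(U*A(6, u(3, 3)) - 24)*(-33) = (-(-1)*33/(5*7) - 24)*(-33) = (-1/3*(-99/35) - 24)*(-33) = (33/35 - 24)*(-33) = -807/35*(-33) = 26631/35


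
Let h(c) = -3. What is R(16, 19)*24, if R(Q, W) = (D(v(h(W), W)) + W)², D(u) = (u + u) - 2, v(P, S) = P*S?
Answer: 225816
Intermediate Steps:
D(u) = -2 + 2*u (D(u) = 2*u - 2 = -2 + 2*u)
R(Q, W) = (-2 - 5*W)² (R(Q, W) = ((-2 + 2*(-3*W)) + W)² = ((-2 - 6*W) + W)² = (-2 - 5*W)²)
R(16, 19)*24 = (2 + 5*19)²*24 = (2 + 95)²*24 = 97²*24 = 9409*24 = 225816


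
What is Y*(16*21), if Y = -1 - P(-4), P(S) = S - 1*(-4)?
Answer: -336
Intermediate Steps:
P(S) = 4 + S (P(S) = S + 4 = 4 + S)
Y = -1 (Y = -1 - (4 - 4) = -1 - 1*0 = -1 + 0 = -1)
Y*(16*21) = -16*21 = -1*336 = -336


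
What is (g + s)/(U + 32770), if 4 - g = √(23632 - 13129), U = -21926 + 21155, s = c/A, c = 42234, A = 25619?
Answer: 144710/819782381 - 3*√1167/31999 ≈ -0.0030262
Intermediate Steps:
s = 42234/25619 ≈ 1.6485
U = -771
g = 4 - 3*√1167 (g = 4 - √(23632 - 13129) = 4 - √10503 = 4 - 3*√1167 ≈ -98.484)
(g + s)/(U + 32770) = ((4 - 3*√1167) + 42234/25619)/(-771 + 32770) = (144710/25619 - 3*√1167)/31999 = (144710/25619 - 3*√1167)*(1/31999) = 144710/819782381 - 3*√1167/31999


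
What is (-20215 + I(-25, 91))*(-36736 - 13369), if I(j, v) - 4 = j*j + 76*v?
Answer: 634830350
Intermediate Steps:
I(j, v) = 4 + j² + 76*v (I(j, v) = 4 + (j*j + 76*v) = 4 + (j² + 76*v) = 4 + j² + 76*v)
(-20215 + I(-25, 91))*(-36736 - 13369) = (-20215 + (4 + (-25)² + 76*91))*(-36736 - 13369) = (-20215 + (4 + 625 + 6916))*(-50105) = (-20215 + 7545)*(-50105) = -12670*(-50105) = 634830350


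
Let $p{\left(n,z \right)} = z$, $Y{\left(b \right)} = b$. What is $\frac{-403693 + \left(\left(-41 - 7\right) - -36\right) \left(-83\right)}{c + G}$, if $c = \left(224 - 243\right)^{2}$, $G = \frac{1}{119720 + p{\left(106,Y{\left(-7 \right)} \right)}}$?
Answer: $- \frac{48208065961}{43216394} \approx -1115.5$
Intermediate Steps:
$G = \frac{1}{119713}$ ($G = \frac{1}{119720 - 7} = \frac{1}{119713} \approx 8.3533 \cdot 10^{-6}$)
$c = 361$ ($c = \left(-19\right)^{2} = 361$)
$\frac{-403693 + \left(\left(-41 - 7\right) - -36\right) \left(-83\right)}{c + G} = \frac{-403693 + \left(\left(-41 - 7\right) - -36\right) \left(-83\right)}{361 + \frac{1}{119713}} = \frac{-403693 + \left(-48 + 36\right) \left(-83\right)}{\frac{43216394}{119713}} = \left(-403693 - -996\right) \frac{119713}{43216394} = \left(-403693 + 996\right) \frac{119713}{43216394} = \left(-402697\right) \frac{119713}{43216394} = - \frac{48208065961}{43216394}$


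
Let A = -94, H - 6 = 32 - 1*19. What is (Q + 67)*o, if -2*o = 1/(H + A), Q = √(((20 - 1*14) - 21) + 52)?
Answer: 67/150 + √37/150 ≈ 0.48722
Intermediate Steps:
H = 19 (H = 6 + (32 - 1*19) = 6 + (32 - 19) = 6 + 13 = 19)
Q = √37 (Q = √(((20 - 14) - 21) + 52) = √((6 - 21) + 52) = √(-15 + 52) = √37 ≈ 6.0828)
o = 1/150 (o = -1/(2*(19 - 94)) = -½/(-75) = -½*(-1/75) = 1/150 ≈ 0.0066667)
(Q + 67)*o = (√37 + 67)*(1/150) = (67 + √37)*(1/150) = 67/150 + √37/150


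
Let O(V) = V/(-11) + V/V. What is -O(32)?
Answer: 21/11 ≈ 1.9091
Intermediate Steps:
O(V) = 1 - V/11 (O(V) = V*(-1/11) + 1 = -V/11 + 1 = 1 - V/11)
-O(32) = -(1 - 1/11*32) = -(1 - 32/11) = -1*(-21/11) = 21/11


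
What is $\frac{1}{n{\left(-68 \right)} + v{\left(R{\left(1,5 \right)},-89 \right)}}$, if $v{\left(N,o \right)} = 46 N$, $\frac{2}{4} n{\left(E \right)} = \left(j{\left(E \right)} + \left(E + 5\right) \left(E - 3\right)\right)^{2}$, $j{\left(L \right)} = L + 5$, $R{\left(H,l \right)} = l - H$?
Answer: $\frac{1}{38896384} \approx 2.5709 \cdot 10^{-8}$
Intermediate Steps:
$j{\left(L \right)} = 5 + L$
$n{\left(E \right)} = 2 \left(5 + E + \left(-3 + E\right) \left(5 + E\right)\right)^{2}$ ($n{\left(E \right)} = 2 \left(\left(5 + E\right) + \left(E + 5\right) \left(E - 3\right)\right)^{2} = 2 \left(\left(5 + E\right) + \left(5 + E\right) \left(-3 + E\right)\right)^{2} = 2 \left(\left(5 + E\right) + \left(-3 + E\right) \left(5 + E\right)\right)^{2} = 2 \left(5 + E + \left(-3 + E\right) \left(5 + E\right)\right)^{2}$)
$\frac{1}{n{\left(-68 \right)} + v{\left(R{\left(1,5 \right)},-89 \right)}} = \frac{1}{2 \left(-10 + \left(-68\right)^{2} + 3 \left(-68\right)\right)^{2} + 46 \left(5 - 1\right)} = \frac{1}{2 \left(-10 + 4624 - 204\right)^{2} + 46 \left(5 - 1\right)} = \frac{1}{2 \cdot 4410^{2} + 46 \cdot 4} = \frac{1}{2 \cdot 19448100 + 184} = \frac{1}{38896200 + 184} = \frac{1}{38896384}$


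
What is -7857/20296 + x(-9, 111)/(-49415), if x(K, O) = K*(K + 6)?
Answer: -388801647/1002926840 ≈ -0.38767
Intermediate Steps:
x(K, O) = K*(6 + K)
-7857/20296 + x(-9, 111)/(-49415) = -7857/20296 - 9*(6 - 9)/(-49415) = -7857*1/20296 - 9*(-3)*(-1/49415) = -7857/20296 + 27*(-1/49415) = -7857/20296 - 27/49415 = -388801647/1002926840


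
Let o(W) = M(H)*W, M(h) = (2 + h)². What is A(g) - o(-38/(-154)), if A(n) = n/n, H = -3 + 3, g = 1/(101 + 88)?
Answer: 1/77 ≈ 0.012987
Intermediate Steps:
g = 1/189 ≈ 0.0052910
H = 0
A(n) = 1
o(W) = 4*W (o(W) = (2 + 0)²*W = 2²*W = 4*W)
A(g) - o(-38/(-154)) = 1 - 4*(-38/(-154)) = 1 - 4*(-38*(-1/154)) = 1 - 4*19/77 = 1 - 1*76/77 = 1 - 76/77 = 1/77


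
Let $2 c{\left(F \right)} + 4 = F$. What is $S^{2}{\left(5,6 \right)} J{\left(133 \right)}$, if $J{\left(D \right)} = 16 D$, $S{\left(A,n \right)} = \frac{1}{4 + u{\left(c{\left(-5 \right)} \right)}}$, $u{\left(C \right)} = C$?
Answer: $8512$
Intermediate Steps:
$c{\left(F \right)} = -2 + \frac{F}{2}$
$S{\left(A,n \right)} = -2$ ($S{\left(A,n \right)} = \frac{1}{4 + \left(-2 + \frac{1}{2} \left(-5\right)\right)} = \frac{1}{4 - \frac{9}{2}} = \frac{1}{- \frac{1}{2}} = -2$)
$S^{2}{\left(5,6 \right)} J{\left(133 \right)} = \left(-2\right)^{2} \cdot 16 \cdot 133 = 4 \cdot 2128 = 8512$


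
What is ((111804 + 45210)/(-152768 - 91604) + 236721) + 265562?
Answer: 61371872131/122186 ≈ 5.0228e+5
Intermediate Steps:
((111804 + 45210)/(-152768 - 91604) + 236721) + 265562 = (157014/(-244372) + 236721) + 265562 = (157014*(-1/244372) + 236721) + 265562 = (-78507/122186 + 236721) + 265562 = 28923913599/122186 + 265562 = 61371872131/122186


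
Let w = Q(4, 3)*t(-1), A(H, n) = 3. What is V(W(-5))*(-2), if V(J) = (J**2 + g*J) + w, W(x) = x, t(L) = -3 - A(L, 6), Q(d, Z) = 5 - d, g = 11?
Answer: 72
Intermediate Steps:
t(L) = -6 (t(L) = -3 - 1*3 = -3 - 3 = -6)
w = -6 (w = (5 - 1*4)*(-6) = (5 - 4)*(-6) = 1*(-6) = -6)
V(J) = -6 + J**2 + 11*J (V(J) = (J**2 + 11*J) - 6 = -6 + J**2 + 11*J)
V(W(-5))*(-2) = (-6 + (-5)**2 + 11*(-5))*(-2) = (-6 + 25 - 55)*(-2) = -36*(-2) = 72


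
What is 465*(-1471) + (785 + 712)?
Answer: -682518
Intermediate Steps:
465*(-1471) + (785 + 712) = -684015 + 1497 = -682518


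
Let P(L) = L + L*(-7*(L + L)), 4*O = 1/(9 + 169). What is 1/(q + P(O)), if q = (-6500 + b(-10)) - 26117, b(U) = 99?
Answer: -253472/8242402147 ≈ -3.0752e-5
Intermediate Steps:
q = -32518 (q = (-6500 + 99) - 26117 = -6401 - 26117 = -32518)
O = 1/712 (O = 1/(4*(9 + 169)) = (1/4)/178 = (1/4)*(1/178) = 1/712 ≈ 0.0014045)
P(L) = L - 14*L**2 (P(L) = L + L*(-14*L) = L - 14*L**2)
1/(q + P(O)) = 1/(-32518 + (1 - 14*1/712)/712) = 1/(-32518 + (1 - 7/356)/712) = 1/(-32518 + (1/712)*(349/356)) = 1/(-32518 + 349/253472) = 1/(-8242402147/253472) = -253472/8242402147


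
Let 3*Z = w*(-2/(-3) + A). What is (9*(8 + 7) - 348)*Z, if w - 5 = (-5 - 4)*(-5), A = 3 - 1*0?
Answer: -39050/3 ≈ -13017.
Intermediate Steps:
A = 3 (A = 3 + 0 = 3)
w = 50 (w = 5 + (-5 - 4)*(-5) = 5 - 9*(-5) = 5 + 45 = 50)
Z = 550/9 (Z = (50*(-2/(-3) + 3))/3 = (50*(-⅓*(-2) + 3))/3 = (50*(⅔ + 3))/3 = (50*(11/3))/3 = (⅓)*(550/3) = 550/9 ≈ 61.111)
(9*(8 + 7) - 348)*Z = (9*(8 + 7) - 348)*(550/9) = (9*15 - 348)*(550/9) = (135 - 348)*(550/9) = -213*550/9 = -39050/3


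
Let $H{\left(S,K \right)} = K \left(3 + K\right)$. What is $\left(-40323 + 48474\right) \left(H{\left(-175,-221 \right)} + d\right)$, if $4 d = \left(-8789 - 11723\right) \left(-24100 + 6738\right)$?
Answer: $726095269614$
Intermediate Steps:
$d = 89032336$ ($d = \frac{\left(-8789 - 11723\right) \left(-24100 + 6738\right)}{4} = \frac{\left(-8789 - 11723\right) \left(-17362\right)}{4} = \frac{\left(-20512\right) \left(-17362\right)}{4} = \frac{1}{4} \cdot 356129344 = 89032336$)
$\left(-40323 + 48474\right) \left(H{\left(-175,-221 \right)} + d\right) = \left(-40323 + 48474\right) \left(- 221 \left(3 - 221\right) + 89032336\right) = 8151 \left(\left(-221\right) \left(-218\right) + 89032336\right) = 8151 \left(48178 + 89032336\right) = 8151 \cdot 89080514 = 726095269614$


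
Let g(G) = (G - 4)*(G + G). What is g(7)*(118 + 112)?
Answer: 9660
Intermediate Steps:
g(G) = 2*G*(-4 + G) (g(G) = (-4 + G)*(2*G) = 2*G*(-4 + G))
g(7)*(118 + 112) = (2*7*(-4 + 7))*(118 + 112) = (2*7*3)*230 = 42*230 = 9660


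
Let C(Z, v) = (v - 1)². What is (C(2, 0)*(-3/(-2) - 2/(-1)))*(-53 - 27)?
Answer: -280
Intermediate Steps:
C(Z, v) = (-1 + v)²
(C(2, 0)*(-3/(-2) - 2/(-1)))*(-53 - 27) = ((-1 + 0)²*(-3/(-2) - 2/(-1)))*(-53 - 27) = ((-1)²*(-3*(-½) - 2*(-1)))*(-80) = (1*(3/2 + 2))*(-80) = (1*(7/2))*(-80) = (7/2)*(-80) = -280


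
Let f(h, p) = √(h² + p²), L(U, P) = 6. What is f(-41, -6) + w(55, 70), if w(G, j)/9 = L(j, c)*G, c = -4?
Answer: 2970 + √1717 ≈ 3011.4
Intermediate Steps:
w(G, j) = 54*G (w(G, j) = 9*(6*G) = 54*G)
f(-41, -6) + w(55, 70) = √((-41)² + (-6)²) + 54*55 = √(1681 + 36) + 2970 = √1717 + 2970 = 2970 + √1717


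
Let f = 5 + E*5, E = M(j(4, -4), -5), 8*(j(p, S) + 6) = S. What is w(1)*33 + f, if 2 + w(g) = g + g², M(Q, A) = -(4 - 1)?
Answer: -10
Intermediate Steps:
j(p, S) = -6 + S/8
M(Q, A) = -3 (M(Q, A) = -1*3 = -3)
E = -3
f = -10 (f = 5 - 3*5 = 5 - 15 = -10)
w(g) = -2 + g + g² (w(g) = -2 + (g + g²) = -2 + g + g²)
w(1)*33 + f = (-2 + 1 + 1²)*33 - 10 = (-2 + 1 + 1)*33 - 10 = 0*33 - 10 = 0 - 10 = -10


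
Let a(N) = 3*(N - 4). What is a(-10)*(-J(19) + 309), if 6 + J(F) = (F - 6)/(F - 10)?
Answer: -39508/3 ≈ -13169.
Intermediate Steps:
a(N) = -12 + 3*N (a(N) = 3*(-4 + N) = -12 + 3*N)
J(F) = -6 + (-6 + F)/(-10 + F) (J(F) = -6 + (F - 6)/(F - 10) = -6 + (-6 + F)/(-10 + F))
a(-10)*(-J(19) + 309) = (-12 + 3*(-10))*(-(54 - 5*19)/(-10 + 19) + 309) = (-12 - 30)*(-(54 - 95)/9 + 309) = -42*(-(-41)/9 + 309) = -42*(-1*(-41/9) + 309) = -42*(41/9 + 309) = -42*2822/9 = -39508/3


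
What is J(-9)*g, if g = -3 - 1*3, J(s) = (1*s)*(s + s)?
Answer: -972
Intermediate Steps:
J(s) = 2*s² (J(s) = s*(2*s) = 2*s²)
g = -6 (g = -3 - 3 = -6)
J(-9)*g = (2*(-9)²)*(-6) = (2*81)*(-6) = 162*(-6) = -972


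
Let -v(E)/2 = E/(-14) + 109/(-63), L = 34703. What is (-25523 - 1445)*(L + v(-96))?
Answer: -58942420424/63 ≈ -9.3559e+8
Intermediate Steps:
v(E) = 218/63 + E/7 (v(E) = -2*(E/(-14) + 109/(-63)) = -2*(E*(-1/14) + 109*(-1/63)) = -2*(-E/14 - 109/63) = -2*(-109/63 - E/14) = 218/63 + E/7)
(-25523 - 1445)*(L + v(-96)) = (-25523 - 1445)*(34703 + (218/63 + (1/7)*(-96))) = -26968*(34703 + (218/63 - 96/7)) = -26968*(34703 - 646/63) = -26968*2185643/63 = -58942420424/63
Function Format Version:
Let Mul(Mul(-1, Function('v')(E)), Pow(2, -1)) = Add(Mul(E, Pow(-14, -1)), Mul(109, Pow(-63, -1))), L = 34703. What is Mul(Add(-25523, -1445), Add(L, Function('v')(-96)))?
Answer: Rational(-58942420424, 63) ≈ -9.3559e+8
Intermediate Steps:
Function('v')(E) = Add(Rational(218, 63), Mul(Rational(1, 7), E)) (Function('v')(E) = Mul(-2, Add(Mul(E, Pow(-14, -1)), Mul(109, Pow(-63, -1)))) = Mul(-2, Add(Mul(E, Rational(-1, 14)), Mul(109, Rational(-1, 63)))) = Mul(-2, Add(Mul(Rational(-1, 14), E), Rational(-109, 63))) = Mul(-2, Add(Rational(-109, 63), Mul(Rational(-1, 14), E))) = Add(Rational(218, 63), Mul(Rational(1, 7), E)))
Mul(Add(-25523, -1445), Add(L, Function('v')(-96))) = Mul(Add(-25523, -1445), Add(34703, Add(Rational(218, 63), Mul(Rational(1, 7), -96)))) = Mul(-26968, Add(34703, Add(Rational(218, 63), Rational(-96, 7)))) = Mul(-26968, Add(34703, Rational(-646, 63))) = Mul(-26968, Rational(2185643, 63)) = Rational(-58942420424, 63)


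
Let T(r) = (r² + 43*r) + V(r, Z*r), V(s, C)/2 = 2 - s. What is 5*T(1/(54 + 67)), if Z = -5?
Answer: 317630/14641 ≈ 21.695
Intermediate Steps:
V(s, C) = 4 - 2*s (V(s, C) = 2*(2 - s) = 4 - 2*s)
T(r) = 4 + r² + 41*r (T(r) = (r² + 43*r) + (4 - 2*r) = 4 + r² + 41*r)
5*T(1/(54 + 67)) = 5*(4 + (1/(54 + 67))² + 41/(54 + 67)) = 5*(4 + (1/121)² + 41/121) = 5*(4 + (1/121)² + 41*(1/121)) = 5*(4 + 1/14641 + 41/121) = 5*(63526/14641) = 317630/14641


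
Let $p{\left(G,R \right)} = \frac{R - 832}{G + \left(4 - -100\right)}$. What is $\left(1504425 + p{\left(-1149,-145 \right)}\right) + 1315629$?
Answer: $\frac{2946957407}{1045} \approx 2.8201 \cdot 10^{6}$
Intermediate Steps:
$p{\left(G,R \right)} = \frac{-832 + R}{104 + G}$ ($p{\left(G,R \right)} = \frac{-832 + R}{G + \left(4 + 100\right)} = \frac{-832 + R}{G + 104} = \frac{-832 + R}{104 + G}$)
$\left(1504425 + p{\left(-1149,-145 \right)}\right) + 1315629 = \left(1504425 + \frac{-832 - 145}{104 - 1149}\right) + 1315629 = \left(1504425 + \frac{1}{-1045} \left(-977\right)\right) + 1315629 = \left(1504425 - - \frac{977}{1045}\right) + 1315629 = \left(1504425 + \frac{977}{1045}\right) + 1315629 = \frac{1572125102}{1045} + 1315629 = \frac{2946957407}{1045}$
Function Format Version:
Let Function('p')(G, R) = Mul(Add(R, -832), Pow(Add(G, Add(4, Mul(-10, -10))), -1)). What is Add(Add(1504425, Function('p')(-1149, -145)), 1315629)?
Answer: Rational(2946957407, 1045) ≈ 2.8201e+6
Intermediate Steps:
Function('p')(G, R) = Mul(Pow(Add(104, G), -1), Add(-832, R)) (Function('p')(G, R) = Mul(Add(-832, R), Pow(Add(G, Add(4, 100)), -1)) = Mul(Add(-832, R), Pow(Add(G, 104), -1)) = Mul(Add(-832, R), Pow(Add(104, G), -1)) = Mul(Pow(Add(104, G), -1), Add(-832, R)))
Add(Add(1504425, Function('p')(-1149, -145)), 1315629) = Add(Add(1504425, Mul(Pow(Add(104, -1149), -1), Add(-832, -145))), 1315629) = Add(Add(1504425, Mul(Pow(-1045, -1), -977)), 1315629) = Add(Add(1504425, Mul(Rational(-1, 1045), -977)), 1315629) = Add(Add(1504425, Rational(977, 1045)), 1315629) = Add(Rational(1572125102, 1045), 1315629) = Rational(2946957407, 1045)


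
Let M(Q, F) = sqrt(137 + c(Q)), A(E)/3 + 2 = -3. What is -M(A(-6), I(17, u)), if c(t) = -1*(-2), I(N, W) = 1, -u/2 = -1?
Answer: -sqrt(139) ≈ -11.790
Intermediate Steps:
u = 2 (u = -2*(-1) = 2)
A(E) = -15 (A(E) = -6 + 3*(-3) = -6 - 9 = -15)
c(t) = 2
M(Q, F) = sqrt(139) (M(Q, F) = sqrt(137 + 2) = sqrt(139))
-M(A(-6), I(17, u)) = -sqrt(139)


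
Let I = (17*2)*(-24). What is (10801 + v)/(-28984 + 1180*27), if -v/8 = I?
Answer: 17329/2876 ≈ 6.0254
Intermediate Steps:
I = -816 (I = 34*(-24) = -816)
v = 6528 (v = -8*(-816) = 6528)
(10801 + v)/(-28984 + 1180*27) = (10801 + 6528)/(-28984 + 1180*27) = 17329/(-28984 + 31860) = 17329/2876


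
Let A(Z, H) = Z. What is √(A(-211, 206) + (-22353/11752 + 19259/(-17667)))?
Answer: I*√1516204783599818/2661828 ≈ 14.628*I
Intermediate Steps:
√(A(-211, 206) + (-22353/11752 + 19259/(-17667))) = √(-211 + (-22353/11752 + 19259/(-17667))) = √(-211 + (-22353*1/11752 + 19259*(-1/17667))) = √(-211 + (-22353/11752 - 19259/17667)) = √(-211 - 47787863/15970968) = √(-3417662111/15970968) = I*√1516204783599818/2661828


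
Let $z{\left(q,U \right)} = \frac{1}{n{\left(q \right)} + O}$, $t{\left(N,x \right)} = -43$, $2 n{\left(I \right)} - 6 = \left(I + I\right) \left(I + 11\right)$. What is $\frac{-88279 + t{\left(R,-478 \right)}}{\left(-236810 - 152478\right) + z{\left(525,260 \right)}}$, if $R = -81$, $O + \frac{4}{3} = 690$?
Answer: $\frac{5749592350}{25341900169} \approx 0.22688$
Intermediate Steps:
$n{\left(I \right)} = 3 + I \left(11 + I\right)$ ($n{\left(I \right)} = 3 + \frac{\left(I + I\right) \left(I + 11\right)}{2} = 3 + \frac{2 I \left(11 + I\right)}{2} = 3 + I \left(11 + I\right)$)
$O = \frac{2066}{3}$ ($O = - \frac{4}{3} + 690 = \frac{2066}{3} \approx 688.67$)
$z{\left(q,U \right)} = \frac{1}{\frac{2075}{3} + q^{2} + 11 q}$ ($z{\left(q,U \right)} = \frac{1}{\left(3 + q^{2} + 11 q\right) + \frac{2066}{3}} = \frac{1}{\frac{2075}{3} + q^{2} + 11 q}$)
$\frac{-88279 + t{\left(R,-478 \right)}}{\left(-236810 - 152478\right) + z{\left(525,260 \right)}} = \frac{-88279 - 43}{\left(-236810 - 152478\right) + \frac{3}{2075 + 3 \cdot 525^{2} + 33 \cdot 525}} = - \frac{88322}{\left(-236810 - 152478\right) + \frac{3}{2075 + 3 \cdot 275625 + 17325}} = - \frac{88322}{-389288 + \frac{3}{2075 + 826875 + 17325}} = - \frac{88322}{-389288 + \frac{3}{846275}} = - \frac{88322}{- \frac{329444702197}{846275}} = \left(-88322\right) \left(- \frac{846275}{329444702197}\right) = \frac{5749592350}{25341900169}$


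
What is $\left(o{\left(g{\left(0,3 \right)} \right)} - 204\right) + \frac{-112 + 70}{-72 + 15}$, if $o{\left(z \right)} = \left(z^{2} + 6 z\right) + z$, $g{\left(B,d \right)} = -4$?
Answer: $- \frac{4090}{19} \approx -215.26$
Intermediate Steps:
$o{\left(z \right)} = z^{2} + 7 z$
$\left(o{\left(g{\left(0,3 \right)} \right)} - 204\right) + \frac{-112 + 70}{-72 + 15} = \left(- 4 \left(7 - 4\right) - 204\right) + \frac{-112 + 70}{-72 + 15} = \left(\left(-4\right) 3 - 204\right) - \frac{42}{-57} = \left(-12 - 204\right) - - \frac{14}{19} = -216 + \frac{14}{19} = - \frac{4090}{19}$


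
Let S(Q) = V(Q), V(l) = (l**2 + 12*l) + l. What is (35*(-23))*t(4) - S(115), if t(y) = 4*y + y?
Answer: -30820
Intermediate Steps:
V(l) = l**2 + 13*l
S(Q) = Q*(13 + Q)
t(y) = 5*y
(35*(-23))*t(4) - S(115) = (35*(-23))*(5*4) - 115*(13 + 115) = -805*20 - 115*128 = -16100 - 1*14720 = -16100 - 14720 = -30820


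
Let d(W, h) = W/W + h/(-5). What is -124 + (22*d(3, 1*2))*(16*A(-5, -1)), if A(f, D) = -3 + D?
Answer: -4844/5 ≈ -968.80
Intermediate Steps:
d(W, h) = 1 - h/5 (d(W, h) = 1 + h*(-⅕) = 1 - h/5)
-124 + (22*d(3, 1*2))*(16*A(-5, -1)) = -124 + (22*(1 - 2/5))*(16*(-3 - 1)) = -124 + (22*(1 - ⅕*2))*(16*(-4)) = -124 + (22*(1 - ⅖))*(-64) = -124 + (22*(⅗))*(-64) = -124 + (66/5)*(-64) = -124 - 4224/5 = -4844/5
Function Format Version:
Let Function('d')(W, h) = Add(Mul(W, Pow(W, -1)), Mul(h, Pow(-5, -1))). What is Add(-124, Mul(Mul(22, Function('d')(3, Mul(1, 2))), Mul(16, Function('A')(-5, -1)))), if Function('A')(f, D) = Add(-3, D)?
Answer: Rational(-4844, 5) ≈ -968.80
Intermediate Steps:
Function('d')(W, h) = Add(1, Mul(Rational(-1, 5), h)) (Function('d')(W, h) = Add(1, Mul(h, Rational(-1, 5))) = Add(1, Mul(Rational(-1, 5), h)))
Add(-124, Mul(Mul(22, Function('d')(3, Mul(1, 2))), Mul(16, Function('A')(-5, -1)))) = Add(-124, Mul(Mul(22, Add(1, Mul(Rational(-1, 5), Mul(1, 2)))), Mul(16, Add(-3, -1)))) = Add(-124, Mul(Mul(22, Add(1, Mul(Rational(-1, 5), 2))), Mul(16, -4))) = Add(-124, Mul(Mul(22, Add(1, Rational(-2, 5))), -64)) = Add(-124, Mul(Mul(22, Rational(3, 5)), -64)) = Add(-124, Mul(Rational(66, 5), -64)) = Add(-124, Rational(-4224, 5)) = Rational(-4844, 5)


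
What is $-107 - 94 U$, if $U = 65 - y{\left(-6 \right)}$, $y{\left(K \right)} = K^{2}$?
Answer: $-2833$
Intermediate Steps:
$U = 29$ ($U = 65 - \left(-6\right)^{2} = 65 - 36 = 29$)
$-107 - 94 U = -107 - 2726 = -2833$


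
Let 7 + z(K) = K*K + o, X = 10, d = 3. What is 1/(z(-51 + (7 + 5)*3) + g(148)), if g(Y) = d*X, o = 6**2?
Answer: 1/284 ≈ 0.0035211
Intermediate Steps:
o = 36
g(Y) = 30 (g(Y) = 3*10 = 30)
z(K) = 29 + K**2 (z(K) = -7 + (K*K + 36) = -7 + (K**2 + 36) = -7 + (36 + K**2) = 29 + K**2)
1/(z(-51 + (7 + 5)*3) + g(148)) = 1/((29 + (-51 + (7 + 5)*3)**2) + 30) = 1/((29 + (-51 + 12*3)**2) + 30) = 1/((29 + (-51 + 36)**2) + 30) = 1/((29 + (-15)**2) + 30) = 1/((29 + 225) + 30) = 1/(254 + 30) = 1/284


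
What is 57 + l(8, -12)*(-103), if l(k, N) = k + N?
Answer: 469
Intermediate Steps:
l(k, N) = N + k
57 + l(8, -12)*(-103) = 57 + (-12 + 8)*(-103) = 57 - 4*(-103) = 57 + 412 = 469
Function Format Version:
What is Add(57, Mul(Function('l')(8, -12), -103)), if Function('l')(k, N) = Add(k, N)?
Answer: 469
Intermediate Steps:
Function('l')(k, N) = Add(N, k)
Add(57, Mul(Function('l')(8, -12), -103)) = Add(57, Mul(Add(-12, 8), -103)) = Add(57, Mul(-4, -103)) = Add(57, 412) = 469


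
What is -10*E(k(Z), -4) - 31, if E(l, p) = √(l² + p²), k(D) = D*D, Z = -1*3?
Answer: -31 - 10*√97 ≈ -129.49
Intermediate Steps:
Z = -3
k(D) = D²
-10*E(k(Z), -4) - 31 = -10*√(((-3)²)² + (-4)²) - 31 = -10*√(9² + 16) - 31 = -10*√(81 + 16) - 31 = -10*√97 - 31 = -31 - 10*√97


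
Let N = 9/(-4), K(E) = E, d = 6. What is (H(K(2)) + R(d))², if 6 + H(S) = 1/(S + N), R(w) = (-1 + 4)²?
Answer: 1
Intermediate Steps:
R(w) = 9 (R(w) = 3² = 9)
N = -9/4 (N = 9*(-¼) = -9/4 ≈ -2.2500)
H(S) = -6 + 1/(-9/4 + S) (H(S) = -6 + 1/(S - 9/4) = -6 + 1/(-9/4 + S))
(H(K(2)) + R(d))² = (2*(29 - 12*2)/(-9 + 4*2) + 9)² = (2*(29 - 24)/(-9 + 8) + 9)² = (2*5/(-1) + 9)² = (2*(-1)*5 + 9)² = (-10 + 9)² = (-1)² = 1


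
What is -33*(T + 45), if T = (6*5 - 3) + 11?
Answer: -2739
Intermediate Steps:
T = 38 (T = (30 - 3) + 11 = 27 + 11 = 38)
-33*(T + 45) = -33*(38 + 45) = -33*83 = -2739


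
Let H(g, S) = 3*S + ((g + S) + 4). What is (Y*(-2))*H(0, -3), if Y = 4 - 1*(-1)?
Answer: 80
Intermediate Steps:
H(g, S) = 4 + g + 4*S (H(g, S) = 3*S + ((S + g) + 4) = 3*S + (4 + S + g) = 4 + g + 4*S)
Y = 5 (Y = 4 + 1 = 5)
(Y*(-2))*H(0, -3) = (5*(-2))*(4 + 0 + 4*(-3)) = -10*(4 + 0 - 12) = -10*(-8) = 80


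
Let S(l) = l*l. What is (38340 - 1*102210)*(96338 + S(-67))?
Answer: -6439820490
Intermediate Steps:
S(l) = l²
(38340 - 1*102210)*(96338 + S(-67)) = (38340 - 1*102210)*(96338 + (-67)²) = (38340 - 102210)*(96338 + 4489) = -63870*100827 = -6439820490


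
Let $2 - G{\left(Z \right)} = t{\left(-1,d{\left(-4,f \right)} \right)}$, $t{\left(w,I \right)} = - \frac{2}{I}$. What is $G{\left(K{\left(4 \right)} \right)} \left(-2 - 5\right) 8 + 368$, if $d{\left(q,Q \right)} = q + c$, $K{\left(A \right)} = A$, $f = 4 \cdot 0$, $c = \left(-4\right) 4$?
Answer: $\frac{1308}{5} \approx 261.6$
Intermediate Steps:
$c = -16$
$f = 0$
$d{\left(q,Q \right)} = -16 + q$ ($d{\left(q,Q \right)} = q - 16 = -16 + q$)
$G{\left(Z \right)} = \frac{19}{10}$ ($G{\left(Z \right)} = 2 - - \frac{2}{-16 - 4} = 2 - - \frac{2}{-20} = 2 - \left(-2\right) \left(- \frac{1}{20}\right) = 2 - \frac{1}{10} = \frac{19}{10}$)
$G{\left(K{\left(4 \right)} \right)} \left(-2 - 5\right) 8 + 368 = \frac{19 \left(-2 - 5\right)}{10} \cdot 8 + 368 = \frac{19}{10} \left(-7\right) 8 + 368 = \left(- \frac{133}{10}\right) 8 + 368 = - \frac{532}{5} + 368 = \frac{1308}{5}$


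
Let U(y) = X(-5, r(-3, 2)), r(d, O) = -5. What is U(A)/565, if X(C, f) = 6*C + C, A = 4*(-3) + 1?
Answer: -7/113 ≈ -0.061947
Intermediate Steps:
A = -11 (A = -12 + 1 = -11)
X(C, f) = 7*C
U(y) = -35 (U(y) = 7*(-5) = -35)
U(A)/565 = -35/565 = -35*1/565 = -7/113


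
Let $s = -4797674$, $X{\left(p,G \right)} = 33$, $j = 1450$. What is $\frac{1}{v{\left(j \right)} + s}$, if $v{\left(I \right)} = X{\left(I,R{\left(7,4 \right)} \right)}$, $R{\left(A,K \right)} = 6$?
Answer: $- \frac{1}{4797641} \approx -2.0844 \cdot 10^{-7}$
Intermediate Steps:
$v{\left(I \right)} = 33$
$\frac{1}{v{\left(j \right)} + s} = \frac{1}{33 - 4797674} = \frac{1}{-4797641} = - \frac{1}{4797641}$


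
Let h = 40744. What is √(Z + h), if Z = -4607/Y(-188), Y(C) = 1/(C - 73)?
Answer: √1243171 ≈ 1115.0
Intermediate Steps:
Y(C) = 1/(-73 + C)
Z = 1202427 (Z = -4607/(1/(-73 - 188)) = -4607/(1/(-261)) = -4607/(-1/261) = -4607*(-261) = 1202427)
√(Z + h) = √(1202427 + 40744) = √1243171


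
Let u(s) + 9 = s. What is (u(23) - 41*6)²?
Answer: 53824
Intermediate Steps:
u(s) = -9 + s
(u(23) - 41*6)² = ((-9 + 23) - 41*6)² = (14 - 246)² = (-232)² = 53824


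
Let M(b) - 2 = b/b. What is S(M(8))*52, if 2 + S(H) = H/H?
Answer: -52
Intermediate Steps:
M(b) = 3 (M(b) = 2 + b/b = 2 + 1 = 3)
S(H) = -1 (S(H) = -2 + H/H = -2 + 1 = -1)
S(M(8))*52 = -1*52 = -52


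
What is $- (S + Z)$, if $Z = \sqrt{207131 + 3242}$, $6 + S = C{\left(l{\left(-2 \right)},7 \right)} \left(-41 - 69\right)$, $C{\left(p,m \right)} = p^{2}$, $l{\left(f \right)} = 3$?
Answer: $996 - \sqrt{210373} \approx 537.34$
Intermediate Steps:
$S = -996$ ($S = -6 + 3^{2} \left(-41 - 69\right) = -6 + 9 \left(-110\right) = -6 - 990 = -996$)
$Z = \sqrt{210373} \approx 458.66$
$- (S + Z) = - (-996 + \sqrt{210373}) = 996 - \sqrt{210373}$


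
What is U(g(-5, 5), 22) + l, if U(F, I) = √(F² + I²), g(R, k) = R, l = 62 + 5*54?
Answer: 332 + √509 ≈ 354.56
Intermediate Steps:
l = 332 (l = 62 + 270 = 332)
U(g(-5, 5), 22) + l = √((-5)² + 22²) + 332 = √(25 + 484) + 332 = √509 + 332 = 332 + √509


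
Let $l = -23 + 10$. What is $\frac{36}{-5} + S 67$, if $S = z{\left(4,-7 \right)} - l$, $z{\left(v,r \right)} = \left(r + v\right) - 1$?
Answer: $\frac{2979}{5} \approx 595.8$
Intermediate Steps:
$l = -13$
$z{\left(v,r \right)} = -1 + r + v$
$S = 9$ ($S = \left(-1 - 7 + 4\right) - -13 = -4 + 13 = 9$)
$\frac{36}{-5} + S 67 = \frac{36}{-5} + 9 \cdot 67 = 36 \left(- \frac{1}{5}\right) + 603 = - \frac{36}{5} + 603 = \frac{2979}{5}$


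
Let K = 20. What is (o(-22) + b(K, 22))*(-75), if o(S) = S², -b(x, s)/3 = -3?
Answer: -36975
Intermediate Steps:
b(x, s) = 9 (b(x, s) = -3*(-3) = 9)
(o(-22) + b(K, 22))*(-75) = ((-22)² + 9)*(-75) = (484 + 9)*(-75) = 493*(-75) = -36975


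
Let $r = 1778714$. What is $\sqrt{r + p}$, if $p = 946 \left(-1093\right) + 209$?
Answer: $\sqrt{744945} \approx 863.1$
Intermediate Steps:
$p = -1033769$ ($p = -1033978 + 209 = -1033769$)
$\sqrt{r + p} = \sqrt{1778714 - 1033769} = \sqrt{744945}$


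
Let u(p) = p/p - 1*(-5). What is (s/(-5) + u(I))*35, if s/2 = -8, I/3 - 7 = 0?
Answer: 322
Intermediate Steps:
I = 21 (I = 21 + 3*0 = 21 + 0 = 21)
s = -16 (s = 2*(-8) = -16)
u(p) = 6 (u(p) = 1 + 5 = 6)
(s/(-5) + u(I))*35 = (-16/(-5) + 6)*35 = (-⅕*(-16) + 6)*35 = (16/5 + 6)*35 = (46/5)*35 = 322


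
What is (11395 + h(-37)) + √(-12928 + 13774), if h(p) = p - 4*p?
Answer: 11506 + 3*√94 ≈ 11535.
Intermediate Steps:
h(p) = -3*p
(11395 + h(-37)) + √(-12928 + 13774) = (11395 - 3*(-37)) + √(-12928 + 13774) = (11395 + 111) + √846 = 11506 + 3*√94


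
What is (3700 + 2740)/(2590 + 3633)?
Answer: 920/889 ≈ 1.0349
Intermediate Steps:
(3700 + 2740)/(2590 + 3633) = 6440/6223 = 6440*(1/6223) = 920/889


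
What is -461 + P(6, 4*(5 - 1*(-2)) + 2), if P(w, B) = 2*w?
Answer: -449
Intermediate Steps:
-461 + P(6, 4*(5 - 1*(-2)) + 2) = -461 + 2*6 = -461 + 12 = -449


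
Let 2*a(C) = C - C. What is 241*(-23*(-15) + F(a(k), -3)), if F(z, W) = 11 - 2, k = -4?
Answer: 85314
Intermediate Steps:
a(C) = 0 (a(C) = (C - C)/2 = (½)*0 = 0)
F(z, W) = 9
241*(-23*(-15) + F(a(k), -3)) = 241*(-23*(-15) + 9) = 241*(345 + 9) = 241*354 = 85314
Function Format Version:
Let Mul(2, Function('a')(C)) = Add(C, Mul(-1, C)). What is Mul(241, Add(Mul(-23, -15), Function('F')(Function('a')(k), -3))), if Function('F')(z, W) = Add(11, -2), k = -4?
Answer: 85314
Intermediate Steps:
Function('a')(C) = 0 (Function('a')(C) = Mul(Rational(1, 2), Add(C, Mul(-1, C))) = Mul(Rational(1, 2), 0) = 0)
Function('F')(z, W) = 9
Mul(241, Add(Mul(-23, -15), Function('F')(Function('a')(k), -3))) = Mul(241, Add(Mul(-23, -15), 9)) = Mul(241, Add(345, 9)) = Mul(241, 354) = 85314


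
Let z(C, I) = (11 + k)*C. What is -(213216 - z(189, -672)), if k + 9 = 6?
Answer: -211704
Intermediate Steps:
k = -3 (k = -9 + 6 = -3)
z(C, I) = 8*C (z(C, I) = (11 - 3)*C = 8*C)
-(213216 - z(189, -672)) = -(213216 - 8*189) = -(213216 - 1*1512) = -(213216 - 1512) = -1*211704 = -211704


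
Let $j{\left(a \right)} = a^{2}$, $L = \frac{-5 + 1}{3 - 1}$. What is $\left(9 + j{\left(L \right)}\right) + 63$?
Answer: $76$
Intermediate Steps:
$L = -2$ ($L = - \frac{4}{2} = \left(-4\right) \frac{1}{2} = -2$)
$\left(9 + j{\left(L \right)}\right) + 63 = \left(9 + \left(-2\right)^{2}\right) + 63 = \left(9 + 4\right) + 63 = 13 + 63 = 76$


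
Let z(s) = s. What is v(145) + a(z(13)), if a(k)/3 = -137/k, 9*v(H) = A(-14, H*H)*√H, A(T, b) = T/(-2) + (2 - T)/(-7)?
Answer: -411/13 + 11*√145/21 ≈ -25.308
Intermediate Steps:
A(T, b) = -2/7 - 5*T/14 (A(T, b) = T*(-½) + (2 - T)*(-⅐) = -T/2 + (-2/7 + T/7) = -2/7 - 5*T/14)
v(H) = 11*√H/21 (v(H) = ((-2/7 - 5/14*(-14))*√H)/9 = ((-2/7 + 5)*√H)/9 = (33*√H/7)/9 = 11*√H/21)
a(k) = -411/k (a(k) = 3*(-137/k) = -411/k)
v(145) + a(z(13)) = 11*√145/21 - 411/13 = -411/13 + 11*√145/21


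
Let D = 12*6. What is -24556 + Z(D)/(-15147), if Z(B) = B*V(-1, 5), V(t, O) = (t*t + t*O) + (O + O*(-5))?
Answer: -13775852/561 ≈ -24556.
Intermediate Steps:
V(t, O) = t² - 4*O + O*t (V(t, O) = (t² + O*t) + (O - 5*O) = (t² + O*t) - 4*O = t² - 4*O + O*t)
D = 72
Z(B) = -24*B (Z(B) = B*((-1)² - 4*5 + 5*(-1)) = B*(1 - 20 - 5) = B*(-24) = -24*B)
-24556 + Z(D)/(-15147) = -24556 - 24*72/(-15147) = -24556 - 1728*(-1/15147) = -24556 + 64/561 = -13775852/561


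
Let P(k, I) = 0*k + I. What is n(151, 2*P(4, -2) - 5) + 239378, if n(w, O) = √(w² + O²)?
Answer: 239378 + √22882 ≈ 2.3953e+5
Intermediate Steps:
P(k, I) = I (P(k, I) = 0 + I = I)
n(w, O) = √(O² + w²)
n(151, 2*P(4, -2) - 5) + 239378 = √((2*(-2) - 5)² + 151²) + 239378 = √((-4 - 5)² + 22801) + 239378 = √((-9)² + 22801) + 239378 = √(81 + 22801) + 239378 = √22882 + 239378 = 239378 + √22882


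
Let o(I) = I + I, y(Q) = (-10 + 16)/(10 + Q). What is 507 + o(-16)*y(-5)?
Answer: 2343/5 ≈ 468.60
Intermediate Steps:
y(Q) = 6/(10 + Q)
o(I) = 2*I
507 + o(-16)*y(-5) = 507 + (2*(-16))*(6/(10 - 5)) = 507 - 192/5 = 2343/5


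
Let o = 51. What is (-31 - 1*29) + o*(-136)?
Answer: -6996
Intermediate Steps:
(-31 - 1*29) + o*(-136) = (-31 - 1*29) + 51*(-136) = (-31 - 29) - 6936 = -60 - 6936 = -6996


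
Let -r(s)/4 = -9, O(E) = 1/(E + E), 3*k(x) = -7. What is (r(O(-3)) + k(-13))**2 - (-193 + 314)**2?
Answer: -121568/9 ≈ -13508.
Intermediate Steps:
k(x) = -7/3 (k(x) = (1/3)*(-7) = -7/3)
O(E) = 1/(2*E)
r(s) = 36 (r(s) = -4*(-9) = 36)
(r(O(-3)) + k(-13))**2 - (-193 + 314)**2 = (36 - 7/3)**2 - (-193 + 314)**2 = (101/3)**2 - 1*121**2 = 10201/9 - 1*14641 = 10201/9 - 14641 = -121568/9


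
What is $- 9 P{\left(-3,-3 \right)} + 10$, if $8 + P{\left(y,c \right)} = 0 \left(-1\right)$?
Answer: $82$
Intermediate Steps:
$P{\left(y,c \right)} = -8$ ($P{\left(y,c \right)} = -8 + 0 \left(-1\right) = -8 + 0 = -8$)
$- 9 P{\left(-3,-3 \right)} + 10 = \left(-9\right) \left(-8\right) + 10 = 72 + 10 = 82$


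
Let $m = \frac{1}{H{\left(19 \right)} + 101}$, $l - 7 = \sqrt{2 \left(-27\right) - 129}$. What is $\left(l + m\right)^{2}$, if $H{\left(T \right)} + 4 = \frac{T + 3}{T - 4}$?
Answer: $- \frac{292014491}{2181529} + \frac{20708 i \sqrt{183}}{1477} \approx -133.86 + 189.66 i$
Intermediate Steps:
$H{\left(T \right)} = -4 + \frac{3 + T}{-4 + T}$ ($H{\left(T \right)} = -4 + \frac{T + 3}{T - 4} = -4 + \frac{3 + T}{-4 + T}$)
$l = 7 + i \sqrt{183}$ ($l = 7 + \sqrt{2 \left(-27\right) - 129} = 7 + \sqrt{-54 - 129} = 7 + \sqrt{-183} = 7 + i \sqrt{183} \approx 7.0 + 13.528 i$)
$m = \frac{15}{1477}$ ($m = \frac{1}{\frac{19 - 57}{-4 + 19} + 101} = \frac{1}{\frac{19 - 57}{15} + 101} = \frac{1}{\frac{1}{15} \left(-38\right) + 101} = \frac{1}{- \frac{38}{15} + 101} = \frac{1}{\frac{1477}{15}} = \frac{15}{1477} \approx 0.010156$)
$\left(l + m\right)^{2} = \left(\left(7 + i \sqrt{183}\right) + \frac{15}{1477}\right)^{2} = \left(\frac{10354}{1477} + i \sqrt{183}\right)^{2}$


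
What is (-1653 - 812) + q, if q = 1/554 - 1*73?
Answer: -1406051/554 ≈ -2538.0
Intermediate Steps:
q = -40441/554 (q = 1/554 - 73 = -40441/554 ≈ -72.998)
(-1653 - 812) + q = (-1653 - 812) - 40441/554 = -2465 - 40441/554 = -1406051/554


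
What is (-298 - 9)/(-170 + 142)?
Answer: 307/28 ≈ 10.964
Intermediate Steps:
(-298 - 9)/(-170 + 142) = -307/(-28) = -307*(-1/28) = 307/28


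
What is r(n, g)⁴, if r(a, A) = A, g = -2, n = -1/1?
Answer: 16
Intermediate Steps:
n = -1 (n = -1*1 = -1)
r(n, g)⁴ = (-2)⁴ = 16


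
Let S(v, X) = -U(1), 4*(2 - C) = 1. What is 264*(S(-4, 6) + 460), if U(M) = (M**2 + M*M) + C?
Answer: 120450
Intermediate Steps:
C = 7/4 (C = 2 - 1/4*1 = 2 - 1/4 = 7/4 ≈ 1.7500)
U(M) = 7/4 + 2*M**2 (U(M) = (M**2 + M*M) + 7/4 = (M**2 + M**2) + 7/4 = 2*M**2 + 7/4 = 7/4 + 2*M**2)
S(v, X) = -15/4 (S(v, X) = -(7/4 + 2*1**2) = -(7/4 + 2*1) = -(7/4 + 2) = -1*15/4 = -15/4)
264*(S(-4, 6) + 460) = 264*(-15/4 + 460) = 264*(1825/4) = 120450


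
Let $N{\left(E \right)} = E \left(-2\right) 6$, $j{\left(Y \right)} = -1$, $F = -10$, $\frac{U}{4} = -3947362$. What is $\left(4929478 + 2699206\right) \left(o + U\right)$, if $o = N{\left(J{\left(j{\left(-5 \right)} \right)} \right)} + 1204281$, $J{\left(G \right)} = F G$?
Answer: $-111266545572308$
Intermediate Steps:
$U = -15789448$ ($U = 4 \left(-3947362\right) = -15789448$)
$J{\left(G \right)} = - 10 G$
$N{\left(E \right)} = - 12 E$ ($N{\left(E \right)} = - 2 E 6 = - 12 E$)
$o = 1204161$ ($o = - 12 \left(\left(-10\right) \left(-1\right)\right) + 1204281 = \left(-12\right) 10 + 1204281 = -120 + 1204281 = 1204161$)
$\left(4929478 + 2699206\right) \left(o + U\right) = \left(4929478 + 2699206\right) \left(1204161 - 15789448\right) = 7628684 \left(-14585287\right) = -111266545572308$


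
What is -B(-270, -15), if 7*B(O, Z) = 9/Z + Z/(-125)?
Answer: 12/175 ≈ 0.068571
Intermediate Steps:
B(O, Z) = -Z/875 + 9/(7*Z) (B(O, Z) = (9/Z + Z/(-125))/7 = (9/Z + Z*(-1/125))/7 = (9/Z - Z/125)/7 = -Z/875 + 9/(7*Z))
-B(-270, -15) = -(1125 - 1*(-15)**2)/(875*(-15)) = -(-1)*(1125 - 1*225)/(875*15) = -(-1)*(1125 - 225)/(875*15) = -(-1)*900/(875*15) = -1*(-12/175) = 12/175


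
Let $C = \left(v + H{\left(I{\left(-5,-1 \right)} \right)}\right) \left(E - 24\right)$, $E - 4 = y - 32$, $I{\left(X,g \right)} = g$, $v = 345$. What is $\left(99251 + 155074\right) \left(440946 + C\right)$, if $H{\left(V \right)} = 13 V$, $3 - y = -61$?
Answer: $113156822250$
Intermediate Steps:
$y = 64$ ($y = 3 - -61 = 3 + 61 = 64$)
$E = 36$ ($E = 4 + \left(64 - 32\right) = 4 + 32 = 36$)
$C = 3984$ ($C = \left(345 + 13 \left(-1\right)\right) \left(36 - 24\right) = \left(345 - 13\right) \left(36 - 24\right) = 332 \cdot 12 = 3984$)
$\left(99251 + 155074\right) \left(440946 + C\right) = \left(99251 + 155074\right) \left(440946 + 3984\right) = 254325 \cdot 444930 = 113156822250$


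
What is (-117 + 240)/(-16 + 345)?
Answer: 123/329 ≈ 0.37386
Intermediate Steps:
(-117 + 240)/(-16 + 345) = 123/329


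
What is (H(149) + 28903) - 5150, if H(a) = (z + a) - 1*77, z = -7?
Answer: 23818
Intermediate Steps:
H(a) = -84 + a (H(a) = (-7 + a) - 1*77 = (-7 + a) - 77 = -84 + a)
(H(149) + 28903) - 5150 = ((-84 + 149) + 28903) - 5150 = (65 + 28903) - 5150 = 28968 - 5150 = 23818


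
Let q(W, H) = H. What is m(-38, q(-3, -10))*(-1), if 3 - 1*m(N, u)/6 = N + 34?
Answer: -42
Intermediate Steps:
m(N, u) = -186 - 6*N (m(N, u) = 18 - 6*(N + 34) = 18 - 6*(34 + N) = 18 + (-204 - 6*N) = -186 - 6*N)
m(-38, q(-3, -10))*(-1) = (-186 - 6*(-38))*(-1) = (-186 + 228)*(-1) = 42*(-1) = -42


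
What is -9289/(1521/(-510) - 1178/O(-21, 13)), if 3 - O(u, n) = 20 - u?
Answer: -1579130/4763 ≈ -331.54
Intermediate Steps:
O(u, n) = -17 + u (O(u, n) = 3 - (20 - u) = 3 + (-20 + u) = -17 + u)
-9289/(1521/(-510) - 1178/O(-21, 13)) = -9289/(1521/(-510) - 1178/(-17 - 21)) = -9289/(1521*(-1/510) - 1178/(-38)) = -9289/(-507/170 - 1178*(-1/38)) = -9289/(-507/170 + 31) = -9289/4763/170 = -9289*170/4763 = -1579130/4763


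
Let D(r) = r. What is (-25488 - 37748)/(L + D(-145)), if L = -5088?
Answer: 63236/5233 ≈ 12.084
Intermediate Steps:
(-25488 - 37748)/(L + D(-145)) = (-25488 - 37748)/(-5088 - 145) = -63236/(-5233) = -63236*(-1/5233) = 63236/5233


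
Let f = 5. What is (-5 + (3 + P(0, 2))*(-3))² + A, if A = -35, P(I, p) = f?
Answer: 806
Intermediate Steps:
P(I, p) = 5
(-5 + (3 + P(0, 2))*(-3))² + A = (-5 + (3 + 5)*(-3))² - 35 = (-5 + 8*(-3))² - 35 = (-5 - 24)² - 35 = (-29)² - 35 = 841 - 35 = 806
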